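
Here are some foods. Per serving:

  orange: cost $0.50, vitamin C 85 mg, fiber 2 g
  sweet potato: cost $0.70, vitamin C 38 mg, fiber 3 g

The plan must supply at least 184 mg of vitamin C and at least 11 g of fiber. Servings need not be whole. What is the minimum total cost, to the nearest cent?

For a min-cost LP with two ≥-constraints, a basic feasible solution has at most two positive variables.
orange only: max(184/85, 11/2) = 5.5 servings → $2.75.
sweet potato only: max(184/38, 11/3) = 4.842 servings → $3.39.
orange + sweet potato with both tight: 0.7486 servings and 3.168 servings → $2.59.
The minimum over all feasible corners is $2.59.

$2.59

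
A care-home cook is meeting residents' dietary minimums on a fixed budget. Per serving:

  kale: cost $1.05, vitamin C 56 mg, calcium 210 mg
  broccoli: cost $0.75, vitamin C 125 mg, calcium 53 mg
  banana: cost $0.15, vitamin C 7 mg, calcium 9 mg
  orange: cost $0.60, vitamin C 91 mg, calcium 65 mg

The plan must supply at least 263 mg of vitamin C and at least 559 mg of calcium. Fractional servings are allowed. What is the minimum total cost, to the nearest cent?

kale only: max(263/56, 559/210) = 4.696 servings → $4.93.
broccoli only: max(263/125, 559/53) = 10.55 servings → $7.91.
banana only: max(263/7, 559/9) = 62.11 servings → $9.32.
orange only: max(263/91, 559/65) = 8.6 servings → $5.16.
kale + broccoli with both tight: 2.403 servings and 1.028 servings → $3.29.
kale + banana with both tight: 1.6 servings and 24.77 servings → $5.40.
kale + orange with both tight: 2.183 servings and 1.547 servings → $3.22.
broccoli + banana: the both-tight solution has a negative serving — not a feasible corner.
broccoli + orange: the both-tight solution has a negative serving — not a feasible corner.
banana + orange: the both-tight solution has a negative serving — not a feasible corner.
Cheapest feasible corner: $3.22.

$3.22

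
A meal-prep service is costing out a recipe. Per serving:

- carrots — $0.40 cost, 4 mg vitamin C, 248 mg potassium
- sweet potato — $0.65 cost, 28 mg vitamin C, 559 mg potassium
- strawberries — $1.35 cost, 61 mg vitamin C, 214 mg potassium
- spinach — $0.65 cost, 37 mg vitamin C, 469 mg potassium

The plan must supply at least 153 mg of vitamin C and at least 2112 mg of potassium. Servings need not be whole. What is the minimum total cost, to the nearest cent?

$2.82

This is a tiny linear program; its minimum lies at a vertex of the feasible set. List the vertices and price them.
carrots only: max(153/4, 2112/248) = 38.25 servings → $15.30.
sweet potato only: max(153/28, 2112/559) = 5.464 servings → $3.55.
strawberries only: max(153/61, 2112/214) = 9.869 servings → $13.32.
spinach only: max(153/37, 2112/469) = 4.503 servings → $2.93.
carrots + sweet potato: intersection lies outside the first quadrant.
carrots + strawberries with both tight: 6.733 servings and 2.067 servings → $5.48.
carrots + spinach with both tight: 0.8749 servings and 4.041 servings → $2.98.
sweet potato + strawberries with both tight: 3.419 servings and 0.9389 servings → $3.49.
sweet potato + spinach with both tight: 0.8458 servings and 3.495 servings → $2.82.
strawberries + spinach: the both-tight solution has a negative serving — not a feasible corner.
The minimum over all feasible corners is $2.82.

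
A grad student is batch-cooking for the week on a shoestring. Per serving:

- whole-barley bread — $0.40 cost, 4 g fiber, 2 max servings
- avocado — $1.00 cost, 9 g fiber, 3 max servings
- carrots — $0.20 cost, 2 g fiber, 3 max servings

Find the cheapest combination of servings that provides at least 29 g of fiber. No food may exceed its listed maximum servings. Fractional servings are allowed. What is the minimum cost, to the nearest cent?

Cost per g of fiber: whole-barley bread $0.1000, carrots $0.1000, avocado $0.1111.
Take 2 servings of whole-barley bread: +8.0 g fiber for $0.80 (total $0.80, still need 21.0 g).
Take 3 servings of carrots: +6.0 g fiber for $0.60 (total $1.40, still need 15.0 g).
Take 1.667 servings of avocado: +15.0 g fiber for $1.67 (total $3.07, still need 0.0 g).
Filling from the cheapest source first is optimal under one linear minimum: $3.07.

$3.07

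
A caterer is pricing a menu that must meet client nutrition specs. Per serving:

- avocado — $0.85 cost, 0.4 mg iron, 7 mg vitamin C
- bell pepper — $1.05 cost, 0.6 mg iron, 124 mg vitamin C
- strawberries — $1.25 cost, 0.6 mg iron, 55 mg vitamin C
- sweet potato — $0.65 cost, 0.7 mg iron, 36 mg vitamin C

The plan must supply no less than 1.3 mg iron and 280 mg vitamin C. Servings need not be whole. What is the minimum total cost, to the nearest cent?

$2.37

Minimising a linear cost over {iron ≥ 1.3, vitamin C ≥ 280, servings ≥ 0} — the optimum is at a vertex, using one or two foods.
avocado only: max(1.3/0.4, 280/7) = 40 servings → $34.00.
bell pepper only: max(1.3/0.6, 280/124) = 2.258 servings → $2.37.
strawberries only: max(1.3/0.6, 280/55) = 5.091 servings → $6.36.
sweet potato only: max(1.3/0.7, 280/36) = 7.778 servings → $5.06.
avocado + bell pepper: intersection lies outside the first quadrant.
avocado + strawberries: intersection lies outside the first quadrant.
avocado + sweet potato: the both-tight solution has a negative serving — not a feasible corner.
bell pepper + strawberries with both targets exact would need a negative amount; discard.
bell pepper + sweet potato: intersection lies outside the first quadrant.
strawberries + sweet potato: the both-tight solution has a negative serving — not a feasible corner.
So the least-cost plan costs $2.37.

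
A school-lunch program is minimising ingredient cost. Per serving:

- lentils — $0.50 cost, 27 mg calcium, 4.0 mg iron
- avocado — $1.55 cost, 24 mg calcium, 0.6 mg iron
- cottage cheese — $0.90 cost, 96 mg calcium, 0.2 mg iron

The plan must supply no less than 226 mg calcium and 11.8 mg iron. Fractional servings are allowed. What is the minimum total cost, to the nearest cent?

With two linear requirements the optimum uses one or two foods; enumerate the corners.
lentils only: max(226/27, 11.8/4.0) = 8.37 servings → $4.19.
avocado only: max(226/24, 11.8/0.6) = 19.67 servings → $30.48.
cottage cheese only: max(226/96, 11.8/0.2) = 59 servings → $53.10.
lentils + avocado with both tight: 1.85 servings and 7.336 servings → $12.30.
lentils + cottage cheese with both tight: 2.873 servings and 1.546 servings → $2.83.
avocado + cottage cheese: intersection lies outside the first quadrant.
The minimum over all feasible corners is $2.83.

$2.83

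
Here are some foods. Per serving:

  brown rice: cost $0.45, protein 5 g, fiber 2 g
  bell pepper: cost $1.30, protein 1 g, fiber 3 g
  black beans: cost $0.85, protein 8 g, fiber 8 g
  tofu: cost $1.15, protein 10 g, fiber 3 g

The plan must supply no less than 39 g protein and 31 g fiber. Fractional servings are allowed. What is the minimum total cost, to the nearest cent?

With two linear requirements the optimum uses one or two foods; enumerate the corners.
brown rice only: max(39/5, 31/2) = 15.5 servings → $6.97.
bell pepper only: max(39/1, 31/3) = 39 servings → $50.70.
black beans only: max(39/8, 31/8) = 4.875 servings → $4.14.
tofu only: max(39/10, 31/3) = 10.33 servings → $11.88.
brown rice + bell pepper with both tight: 6.615 servings and 5.923 servings → $10.68.
brown rice + black beans with both tight: 2.667 servings and 3.208 servings → $3.93.
brown rice + tofu: the both-tight solution has a negative serving — not a feasible corner.
bell pepper + black beans: the both-tight solution has a negative serving — not a feasible corner.
bell pepper + tofu with both tight: 7.148 servings and 3.185 servings → $12.96.
black beans + tofu with both tight: 3.446 servings and 1.143 servings → $4.24.
Cheapest feasible corner: $3.93.

$3.93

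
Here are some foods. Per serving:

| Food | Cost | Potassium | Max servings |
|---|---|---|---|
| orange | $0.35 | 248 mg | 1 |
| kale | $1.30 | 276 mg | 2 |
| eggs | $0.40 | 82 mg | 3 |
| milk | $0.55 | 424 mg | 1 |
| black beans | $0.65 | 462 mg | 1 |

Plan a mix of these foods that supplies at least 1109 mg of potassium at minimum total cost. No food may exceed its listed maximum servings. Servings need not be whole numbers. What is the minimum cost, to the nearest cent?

$1.51

Cost per mg of potassium: milk $0.0013, black beans $0.0014, orange $0.0014, kale $0.0047, eggs $0.0049.
Take 1 serving of milk: +424.0 mg potassium for $0.55 (total $0.55, still need 685.0 mg).
Take 1 serving of black beans: +462.0 mg potassium for $0.65 (total $1.20, still need 223.0 mg).
Take 0.8992 servings of orange: +223.0 mg potassium for $0.31 (total $1.51, still need 0.0 mg).
Greedy by cheapest-per-mg is optimal for a single linear constraint, so the minimum cost is $1.51.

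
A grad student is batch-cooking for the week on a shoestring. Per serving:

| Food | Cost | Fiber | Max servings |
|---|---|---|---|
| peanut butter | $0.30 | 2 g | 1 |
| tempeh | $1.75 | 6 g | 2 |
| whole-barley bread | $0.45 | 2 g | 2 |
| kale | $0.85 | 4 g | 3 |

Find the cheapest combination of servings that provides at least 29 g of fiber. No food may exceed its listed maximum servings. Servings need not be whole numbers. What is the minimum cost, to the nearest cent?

$6.96

Cost per g of fiber: peanut butter $0.1500, kale $0.2125, whole-barley bread $0.2250, tempeh $0.2917.
Take 1 serving of peanut butter: +2.0 g fiber for $0.30 (total $0.30, still need 27.0 g).
Take 3 servings of kale: +12.0 g fiber for $2.55 (total $2.85, still need 15.0 g).
Take 2 servings of whole-barley bread: +4.0 g fiber for $0.90 (total $3.75, still need 11.0 g).
Take 1.833 servings of tempeh: +11.0 g fiber for $3.21 (total $6.96, still need 0.0 g).
Filling from the cheapest source first is optimal under one linear minimum: $6.96.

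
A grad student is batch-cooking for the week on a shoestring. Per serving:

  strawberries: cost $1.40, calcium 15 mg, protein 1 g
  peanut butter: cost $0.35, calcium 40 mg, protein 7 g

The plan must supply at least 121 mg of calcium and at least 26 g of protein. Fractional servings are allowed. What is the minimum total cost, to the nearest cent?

$1.30

strawberries only: max(121/15, 26/1) = 26 servings → $36.40.
peanut butter only: max(121/40, 26/7) = 3.714 servings → $1.30.
strawberries + peanut butter: the both-tight solution has a negative serving — not a feasible corner.
The minimum over all feasible corners is $1.30.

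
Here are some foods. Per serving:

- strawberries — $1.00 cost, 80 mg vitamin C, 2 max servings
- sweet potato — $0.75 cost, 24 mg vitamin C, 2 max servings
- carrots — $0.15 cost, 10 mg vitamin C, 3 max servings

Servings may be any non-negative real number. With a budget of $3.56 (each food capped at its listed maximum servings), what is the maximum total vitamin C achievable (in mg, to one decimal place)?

225.5 mg

Vitamin C per dollar: strawberries 80, carrots 66.67, sweet potato 32.
Take 2 servings of strawberries: spends $2.00, +160.0 mg vitamin C (running total 160.0 mg).
Take 3 servings of carrots: spends $0.45, +30.0 mg vitamin C (running total 190.0 mg).
Take 1.48 servings of sweet potato: spends $1.11, +35.5 mg vitamin C (running total 225.5 mg).
Filling greedily by vitamin C-per-dollar is optimal for one linear limit, giving 225.5 mg.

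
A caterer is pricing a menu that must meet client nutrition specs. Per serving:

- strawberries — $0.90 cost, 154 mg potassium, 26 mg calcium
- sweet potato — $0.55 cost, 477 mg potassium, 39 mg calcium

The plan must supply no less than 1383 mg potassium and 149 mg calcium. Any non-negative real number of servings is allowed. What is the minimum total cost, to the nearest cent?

At the optimum either one food covers both requirements or two foods hit both targets exactly; no other combination can be cheaper.
strawberries only: max(1383/154, 149/26) = 8.981 servings → $8.08.
sweet potato only: max(1383/477, 149/39) = 3.821 servings → $2.10.
strawberries + sweet potato with both tight: 2.679 servings and 2.034 servings → $3.53.
Cheapest feasible corner: $2.10.

$2.10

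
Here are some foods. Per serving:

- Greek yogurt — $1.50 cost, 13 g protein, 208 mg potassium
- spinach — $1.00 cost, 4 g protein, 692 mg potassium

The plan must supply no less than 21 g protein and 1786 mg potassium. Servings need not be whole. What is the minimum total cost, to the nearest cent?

$3.67

Two binding constraints pin down two serving amounts, so the optimal mix uses at most two foods. The candidates are each food alone (scaled to the tighter of protein/potassium) and each pair with both constraints tight.
Greek yogurt only: max(21/13, 1786/208) = 8.587 servings → $12.88.
spinach only: max(21/4, 1786/692) = 5.25 servings → $5.25.
Greek yogurt + spinach with both tight: 0.9049 servings and 2.309 servings → $3.67.
Cheapest feasible corner: $3.67.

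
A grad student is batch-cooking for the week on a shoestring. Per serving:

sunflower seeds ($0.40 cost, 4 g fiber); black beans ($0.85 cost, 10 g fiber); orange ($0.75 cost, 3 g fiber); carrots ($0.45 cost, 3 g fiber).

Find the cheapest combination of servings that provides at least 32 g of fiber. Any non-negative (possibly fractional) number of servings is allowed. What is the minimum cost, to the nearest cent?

$2.72

Cost per g of fiber: black beans $0.0850, sunflower seeds $0.1000, carrots $0.1500, orange $0.2500.
With no serving limits, use only black beans: 32 g / 10 g = 3.2 servings × $0.85 = $2.72.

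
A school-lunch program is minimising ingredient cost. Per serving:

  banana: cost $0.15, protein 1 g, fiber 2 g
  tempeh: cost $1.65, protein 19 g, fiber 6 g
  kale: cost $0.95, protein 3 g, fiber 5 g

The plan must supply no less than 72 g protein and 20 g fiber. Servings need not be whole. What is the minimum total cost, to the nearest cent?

Minimising a linear cost over {protein ≥ 72, fiber ≥ 20, servings ≥ 0} — the optimum is at a vertex, using one or two foods.
banana only: max(72/1, 20/2) = 72 servings → $10.80.
tempeh only: max(72/19, 20/6) = 3.789 servings → $6.25.
kale only: max(72/3, 20/5) = 24 servings → $22.80.
banana + tempeh: the both-tight solution has a negative serving — not a feasible corner.
banana + kale: the both-tight solution has a negative serving — not a feasible corner.
tempeh + kale: the both-tight solution has a negative serving — not a feasible corner.
The minimum over all feasible corners is $6.25.

$6.25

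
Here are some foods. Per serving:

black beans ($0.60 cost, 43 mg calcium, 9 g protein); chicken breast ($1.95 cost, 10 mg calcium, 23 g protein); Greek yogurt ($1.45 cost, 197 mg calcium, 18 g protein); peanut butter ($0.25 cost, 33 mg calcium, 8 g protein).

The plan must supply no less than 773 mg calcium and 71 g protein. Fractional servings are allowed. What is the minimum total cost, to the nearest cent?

An LP optimum is at a vertex; with two nutrient constraints at most two foods are used. Check each candidate.
black beans only: max(773/43, 71/9) = 17.98 servings → $10.79.
chicken breast only: max(773/10, 71/23) = 77.3 servings → $150.74.
Greek yogurt only: max(773/197, 71/18) = 3.944 servings → $5.72.
peanut butter only: max(773/33, 71/8) = 23.42 servings → $5.86.
black beans + chicken breast: intersection lies outside the first quadrant.
black beans + Greek yogurt with both tight: 0.07307 servings and 3.908 servings → $5.71.
black beans + peanut butter with both targets exact would need a negative amount; discard.
chicken breast + Greek yogurt with both tight: 0.01678 servings and 3.923 servings → $5.72.
chicken breast + peanut butter: intersection lies outside the first quadrant.
Greek yogurt + peanut butter with both tight: 3.911 servings and 0.07434 servings → $5.69.
Cheapest feasible corner: $5.69.

$5.69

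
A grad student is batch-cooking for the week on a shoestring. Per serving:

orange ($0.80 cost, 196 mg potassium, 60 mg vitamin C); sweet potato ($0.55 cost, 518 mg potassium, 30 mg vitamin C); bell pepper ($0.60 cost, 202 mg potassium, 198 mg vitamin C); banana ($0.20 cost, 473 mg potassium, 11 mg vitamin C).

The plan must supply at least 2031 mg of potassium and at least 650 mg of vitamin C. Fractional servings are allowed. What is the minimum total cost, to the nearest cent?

Check every corner: each single food scaled to meet both minima, and each pair solved so both constraints bind.
orange only: max(2031/196, 650/60) = 10.83 servings → $8.67.
sweet potato only: max(2031/518, 650/30) = 21.67 servings → $11.92.
bell pepper only: max(2031/202, 650/198) = 10.05 servings → $6.03.
banana only: max(2031/473, 650/11) = 59.09 servings → $11.82.
orange + sweet potato: the both-tight solution has a negative serving — not a feasible corner.
orange + bell pepper with both tight: 10.15 servings and 0.2076 servings → $8.24.
orange + banana with both targets exact would need a negative amount; discard.
sweet potato + bell pepper with both tight: 2.806 servings and 2.858 servings → $3.26.
sweet potato + banana with both targets exact would need a negative amount; discard.
bell pepper + banana with both tight: 3.118 servings and 2.962 servings → $2.46.
So the least-cost plan costs $2.46.

$2.46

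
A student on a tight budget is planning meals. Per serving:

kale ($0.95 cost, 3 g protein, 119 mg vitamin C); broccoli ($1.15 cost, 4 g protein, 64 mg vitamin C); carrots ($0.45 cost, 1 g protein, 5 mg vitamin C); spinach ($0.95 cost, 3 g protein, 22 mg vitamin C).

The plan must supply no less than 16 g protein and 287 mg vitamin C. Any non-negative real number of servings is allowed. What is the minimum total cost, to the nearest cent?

An LP optimum is at a vertex; with two nutrient constraints at most two foods are used. Check each candidate.
kale only: max(16/3, 287/119) = 5.333 servings → $5.07.
broccoli only: max(16/4, 287/64) = 4.484 servings → $5.16.
carrots only: max(16/1, 287/5) = 57.4 servings → $25.83.
spinach only: max(16/3, 287/22) = 13.05 servings → $12.39.
kale + broccoli with both tight: 0.4366 servings and 3.673 servings → $4.64.
kale + carrots with both tight: 1.99 servings and 10.03 servings → $6.40.
kale + spinach with both tight: 1.749 servings and 3.584 servings → $5.07.
broccoli + carrots with both targets exact would need a negative amount; discard.
broccoli + spinach: the both-tight solution has a negative serving — not a feasible corner.
carrots + spinach: intersection lies outside the first quadrant.
The minimum over all feasible corners is $4.64.

$4.64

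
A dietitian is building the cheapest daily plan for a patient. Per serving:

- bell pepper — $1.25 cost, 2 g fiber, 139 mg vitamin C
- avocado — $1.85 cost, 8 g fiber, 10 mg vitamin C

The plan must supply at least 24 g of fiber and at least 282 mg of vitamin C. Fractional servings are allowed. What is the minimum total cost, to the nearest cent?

This is a tiny linear program; its minimum lies at a vertex of the feasible set. List the vertices and price them.
bell pepper only: max(24/2, 282/139) = 12 servings → $15.00.
avocado only: max(24/8, 282/10) = 28.2 servings → $52.17.
bell pepper + avocado with both tight: 1.846 servings and 2.538 servings → $7.00.
Cheapest feasible corner: $7.00.

$7.00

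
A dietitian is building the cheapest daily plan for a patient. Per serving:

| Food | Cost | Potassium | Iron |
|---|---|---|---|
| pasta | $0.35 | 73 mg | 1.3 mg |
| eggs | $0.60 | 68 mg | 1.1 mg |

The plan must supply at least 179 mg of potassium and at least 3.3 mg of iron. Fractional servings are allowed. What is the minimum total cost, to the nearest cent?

Check every corner: each single food scaled to meet both minima, and each pair solved so both constraints bind.
pasta only: max(179/73, 3.3/1.3) = 2.538 servings → $0.89.
eggs only: max(179/68, 3.3/1.1) = 3 servings → $1.80.
pasta + eggs with both targets exact would need a negative amount; discard.
So the least-cost plan costs $0.89.

$0.89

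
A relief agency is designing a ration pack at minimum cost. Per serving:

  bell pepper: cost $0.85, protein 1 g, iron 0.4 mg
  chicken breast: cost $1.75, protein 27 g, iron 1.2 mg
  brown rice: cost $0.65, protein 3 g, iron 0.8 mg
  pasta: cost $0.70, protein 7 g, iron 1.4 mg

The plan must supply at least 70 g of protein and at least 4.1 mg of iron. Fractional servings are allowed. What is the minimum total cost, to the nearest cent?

bell pepper only: max(70/1, 4.1/0.4) = 70 servings → $59.50.
chicken breast only: max(70/27, 4.1/1.2) = 3.417 servings → $5.98.
brown rice only: max(70/3, 4.1/0.8) = 23.33 servings → $15.17.
pasta only: max(70/7, 4.1/1.4) = 10 servings → $7.00.
bell pepper + chicken breast with both tight: 2.781 servings and 2.49 servings → $6.72.
bell pepper + brown rice: intersection lies outside the first quadrant.
bell pepper + pasta: the both-tight solution has a negative serving — not a feasible corner.
chicken breast + brown rice with both tight: 2.428 servings and 1.483 servings → $5.21.
chicken breast + pasta with both tight: 2.357 servings and 0.9082 servings → $4.76.
brown rice + pasta: the both-tight solution has a negative serving — not a feasible corner.
Cheapest feasible corner: $4.76.

$4.76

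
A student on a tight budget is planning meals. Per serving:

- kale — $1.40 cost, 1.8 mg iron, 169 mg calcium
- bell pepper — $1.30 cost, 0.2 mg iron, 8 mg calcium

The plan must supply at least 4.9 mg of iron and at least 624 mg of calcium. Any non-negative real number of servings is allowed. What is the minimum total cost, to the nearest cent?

Check every corner: each single food scaled to meet both minima, and each pair solved so both constraints bind.
kale only: max(4.9/1.8, 624/169) = 3.692 servings → $5.17.
bell pepper only: max(4.9/0.2, 624/8) = 78 servings → $101.40.
kale + bell pepper: the both-tight solution has a negative serving — not a feasible corner.
Cheapest feasible corner: $5.17.

$5.17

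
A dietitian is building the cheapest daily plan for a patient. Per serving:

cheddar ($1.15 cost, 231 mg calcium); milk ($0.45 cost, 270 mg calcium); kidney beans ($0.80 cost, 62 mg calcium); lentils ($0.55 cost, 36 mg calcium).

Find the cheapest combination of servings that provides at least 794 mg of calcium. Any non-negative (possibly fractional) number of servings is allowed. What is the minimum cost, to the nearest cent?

Cost per mg of calcium: milk $0.0017, cheddar $0.0050, kidney beans $0.0129, lentils $0.0153.
With no serving limits, use only milk: 794 mg / 270 mg = 2.941 servings × $0.45 = $1.32.

$1.32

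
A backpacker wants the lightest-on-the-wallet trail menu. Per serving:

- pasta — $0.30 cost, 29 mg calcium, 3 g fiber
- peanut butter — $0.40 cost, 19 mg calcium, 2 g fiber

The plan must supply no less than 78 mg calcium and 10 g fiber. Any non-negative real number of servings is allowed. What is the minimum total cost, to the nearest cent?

$1.00

pasta only: max(78/29, 10/3) = 3.333 servings → $1.00.
peanut butter only: max(78/19, 10/2) = 5 servings → $2.00.
pasta + peanut butter with both targets exact would need a negative amount; discard.
Cheapest feasible corner: $1.00.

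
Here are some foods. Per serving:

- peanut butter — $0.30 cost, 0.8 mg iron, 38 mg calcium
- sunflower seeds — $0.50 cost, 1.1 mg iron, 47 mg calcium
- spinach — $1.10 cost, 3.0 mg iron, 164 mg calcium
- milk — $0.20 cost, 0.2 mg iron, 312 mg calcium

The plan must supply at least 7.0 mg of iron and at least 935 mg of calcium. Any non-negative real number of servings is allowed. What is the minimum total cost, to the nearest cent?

$2.80

Compare the cost at each extreme point of the feasible region.
peanut butter only: max(7.0/0.8, 935/38) = 24.61 servings → $7.38.
sunflower seeds only: max(7.0/1.1, 935/47) = 19.89 servings → $9.95.
spinach only: max(7.0/3.0, 935/164) = 5.701 servings → $6.27.
milk only: max(7.0/0.2, 935/312) = 35 servings → $7.00.
peanut butter + sunflower seeds with both targets exact would need a negative amount; discard.
peanut butter + spinach: intersection lies outside the first quadrant.
peanut butter + milk with both tight: 8.252 servings and 1.992 servings → $2.87.
sunflower seeds + spinach with both targets exact would need a negative amount; discard.
sunflower seeds + milk with both tight: 5.983 servings and 2.096 servings → $3.41.
spinach + milk with both tight: 2.211 servings and 1.835 servings → $2.80.
So the least-cost plan costs $2.80.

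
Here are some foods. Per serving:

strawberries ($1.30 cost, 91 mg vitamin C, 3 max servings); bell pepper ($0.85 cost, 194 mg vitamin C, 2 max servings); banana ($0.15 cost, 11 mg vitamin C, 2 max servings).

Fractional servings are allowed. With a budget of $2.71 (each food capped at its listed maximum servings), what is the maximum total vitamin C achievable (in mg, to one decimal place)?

Vitamin C per dollar: bell pepper 228.2, banana 73.33, strawberries 70.
Take 2 servings of bell pepper: spends $1.70, +388.0 mg vitamin C (running total 388.0 mg).
Take 2 servings of banana: spends $0.30, +22.0 mg vitamin C (running total 410.0 mg).
Take 0.5462 servings of strawberries: spends $0.71, +49.7 mg vitamin C (running total 459.7 mg).
Greedy by best ratio exhausts the cost allowance optimally: 459.7 mg.

459.7 mg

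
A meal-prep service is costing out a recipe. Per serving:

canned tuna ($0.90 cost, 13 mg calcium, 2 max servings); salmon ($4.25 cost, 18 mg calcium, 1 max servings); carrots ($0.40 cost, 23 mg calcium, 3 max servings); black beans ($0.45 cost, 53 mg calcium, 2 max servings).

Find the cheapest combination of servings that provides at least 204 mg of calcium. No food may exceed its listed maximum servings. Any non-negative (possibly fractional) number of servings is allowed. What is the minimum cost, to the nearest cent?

$4.61

Cost per mg of calcium: black beans $0.0085, carrots $0.0174, canned tuna $0.0692, salmon $0.2361.
Take 2 servings of black beans: +106.0 mg calcium for $0.90 (total $0.90, still need 98.0 mg).
Take 3 servings of carrots: +69.0 mg calcium for $1.20 (total $2.10, still need 29.0 mg).
Take 2 servings of canned tuna: +26.0 mg calcium for $1.80 (total $3.90, still need 3.0 mg).
Take 0.1667 servings of salmon: +3.0 mg calcium for $0.71 (total $4.61, still need 0.0 mg).
Filling from the cheapest source first is optimal under one linear minimum: $4.61.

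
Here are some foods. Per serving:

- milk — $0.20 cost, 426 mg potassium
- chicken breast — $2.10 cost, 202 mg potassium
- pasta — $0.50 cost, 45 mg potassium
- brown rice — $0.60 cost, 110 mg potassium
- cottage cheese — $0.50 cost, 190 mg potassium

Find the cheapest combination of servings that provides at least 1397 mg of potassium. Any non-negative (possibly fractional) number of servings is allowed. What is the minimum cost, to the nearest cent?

Cost per mg of potassium: milk $0.0005, cottage cheese $0.0026, brown rice $0.0055, chicken breast $0.0104, pasta $0.0111.
With no serving limits, use only milk: 1397 mg / 426 mg = 3.279 servings × $0.20 = $0.66.

$0.66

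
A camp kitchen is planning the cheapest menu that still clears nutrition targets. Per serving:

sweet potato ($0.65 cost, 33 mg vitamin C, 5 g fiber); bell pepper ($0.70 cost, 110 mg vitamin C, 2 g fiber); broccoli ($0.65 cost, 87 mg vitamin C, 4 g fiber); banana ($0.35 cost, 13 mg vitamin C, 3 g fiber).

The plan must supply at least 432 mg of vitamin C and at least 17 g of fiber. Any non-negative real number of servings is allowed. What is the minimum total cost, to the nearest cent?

$3.11

An LP optimum is at a vertex; with two nutrient constraints at most two foods are used. Check each candidate.
sweet potato only: max(432/33, 17/5) = 13.09 servings → $8.51.
bell pepper only: max(432/110, 17/2) = 8.5 servings → $5.95.
broccoli only: max(432/87, 17/4) = 4.966 servings → $3.23.
banana only: max(432/13, 17/3) = 33.23 servings → $11.63.
sweet potato + bell pepper with both tight: 2.079 servings and 3.304 servings → $3.66.
sweet potato + broccoli with both targets exact would need a negative amount; discard.
sweet potato + banana: the both-tight solution has a negative serving — not a feasible corner.
bell pepper + broccoli with both tight: 0.9361 servings and 3.782 servings → $3.11.
bell pepper + banana with both tight: 3.536 servings and 3.309 servings → $3.63.
broccoli + banana: the both-tight solution has a negative serving — not a feasible corner.
The minimum over all feasible corners is $3.11.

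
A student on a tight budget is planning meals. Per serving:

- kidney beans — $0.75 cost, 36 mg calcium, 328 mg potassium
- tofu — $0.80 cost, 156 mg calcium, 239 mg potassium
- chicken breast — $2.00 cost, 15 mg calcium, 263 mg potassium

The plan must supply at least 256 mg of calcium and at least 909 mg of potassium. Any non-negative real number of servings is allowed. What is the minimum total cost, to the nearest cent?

$2.38

The cheapest plan sits at a corner of the feasible region — with two constraints it uses at most two foods.
kidney beans only: max(256/36, 909/328) = 7.111 servings → $5.33.
tofu only: max(256/156, 909/239) = 3.803 servings → $3.04.
chicken breast only: max(256/15, 909/263) = 17.07 servings → $34.13.
kidney beans + tofu with both tight: 1.894 servings and 1.204 servings → $2.38.
kidney beans + chicken breast: the both-tight solution has a negative serving — not a feasible corner.
tofu + chicken breast with both tight: 1.434 servings and 2.153 servings → $5.45.
The minimum over all feasible corners is $2.38.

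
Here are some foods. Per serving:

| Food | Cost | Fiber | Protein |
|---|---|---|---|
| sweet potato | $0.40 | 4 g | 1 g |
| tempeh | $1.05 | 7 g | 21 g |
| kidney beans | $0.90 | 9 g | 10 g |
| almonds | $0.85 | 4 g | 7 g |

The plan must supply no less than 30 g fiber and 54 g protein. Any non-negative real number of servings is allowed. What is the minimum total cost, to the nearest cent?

Compare the cost at each extreme point of the feasible region.
sweet potato only: max(30/4, 54/1) = 54 servings → $21.60.
tempeh only: max(30/7, 54/21) = 4.286 servings → $4.50.
kidney beans only: max(30/9, 54/10) = 5.4 servings → $4.86.
almonds only: max(30/4, 54/7) = 7.714 servings → $6.56.
sweet potato + tempeh with both tight: 3.273 servings and 2.416 servings → $3.85.
sweet potato + kidney beans with both targets exact would need a negative amount; discard.
sweet potato + almonds with both targets exact would need a negative amount; discard.
tempeh + kidney beans with both tight: 1.563 servings and 2.118 servings → $3.55.
tempeh + almonds with both tight: 0.1714 servings and 7.2 servings → $6.30.
kidney beans + almonds with both targets exact would need a negative amount; discard.
The minimum over all feasible corners is $3.55.

$3.55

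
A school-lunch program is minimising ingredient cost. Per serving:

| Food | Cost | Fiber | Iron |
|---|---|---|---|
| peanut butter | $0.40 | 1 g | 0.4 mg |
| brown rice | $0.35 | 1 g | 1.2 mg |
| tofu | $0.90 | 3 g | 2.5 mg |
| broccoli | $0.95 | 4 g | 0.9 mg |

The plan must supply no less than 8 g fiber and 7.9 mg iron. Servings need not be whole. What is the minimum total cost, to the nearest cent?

$2.57

With two linear requirements the optimum uses one or two foods; enumerate the corners.
peanut butter only: max(8/1, 7.9/0.4) = 19.75 servings → $7.90.
brown rice only: max(8/1, 7.9/1.2) = 8 servings → $2.80.
tofu only: max(8/3, 7.9/2.5) = 3.16 servings → $2.84.
broccoli only: max(8/4, 7.9/0.9) = 8.778 servings → $8.34.
peanut butter + brown rice with both tight: 2.125 servings and 5.875 servings → $2.91.
peanut butter + tofu: the both-tight solution has a negative serving — not a feasible corner.
peanut butter + broccoli with both targets exact would need a negative amount; discard.
brown rice + tofu with both tight: 3.364 servings and 1.545 servings → $2.57.
brown rice + broccoli with both tight: 6.256 servings and 0.4359 servings → $2.60.
tofu + broccoli: the both-tight solution has a negative serving — not a feasible corner.
So the least-cost plan costs $2.57.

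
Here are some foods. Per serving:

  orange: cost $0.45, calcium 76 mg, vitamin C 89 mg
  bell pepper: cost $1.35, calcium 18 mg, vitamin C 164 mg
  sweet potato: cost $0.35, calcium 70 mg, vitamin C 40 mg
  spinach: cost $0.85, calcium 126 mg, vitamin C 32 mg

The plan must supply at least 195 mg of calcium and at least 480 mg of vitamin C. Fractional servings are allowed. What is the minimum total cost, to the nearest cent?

Compare the cost at each extreme point of the feasible region.
orange only: max(195/76, 480/89) = 5.393 servings → $2.43.
bell pepper only: max(195/18, 480/164) = 10.83 servings → $14.62.
sweet potato only: max(195/70, 480/40) = 12 servings → $4.20.
spinach only: max(195/126, 480/32) = 15 servings → $12.75.
orange + bell pepper with both tight: 2.149 servings and 1.761 servings → $3.34.
orange + sweet potato: the both-tight solution has a negative serving — not a feasible corner.
orange + spinach with both targets exact would need a negative amount; discard.
bell pepper + sweet potato with both tight: 2.398 servings and 2.169 servings → $4.00.
bell pepper + spinach with both tight: 2.7 servings and 1.162 servings → $4.63.
sweet potato + spinach with both targets exact would need a negative amount; discard.
The minimum over all feasible corners is $2.43.

$2.43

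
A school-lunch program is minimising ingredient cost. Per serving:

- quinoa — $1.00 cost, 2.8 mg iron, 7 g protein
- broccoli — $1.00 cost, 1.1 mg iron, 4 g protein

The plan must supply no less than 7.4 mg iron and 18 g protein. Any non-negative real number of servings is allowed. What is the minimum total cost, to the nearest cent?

$2.64

An LP optimum is at a vertex; with two nutrient constraints at most two foods are used. Check each candidate.
quinoa only: max(7.4/2.8, 18/7) = 2.643 servings → $2.64.
broccoli only: max(7.4/1.1, 18/4) = 6.727 servings → $6.73.
quinoa + broccoli with both targets exact would need a negative amount; discard.
So the least-cost plan costs $2.64.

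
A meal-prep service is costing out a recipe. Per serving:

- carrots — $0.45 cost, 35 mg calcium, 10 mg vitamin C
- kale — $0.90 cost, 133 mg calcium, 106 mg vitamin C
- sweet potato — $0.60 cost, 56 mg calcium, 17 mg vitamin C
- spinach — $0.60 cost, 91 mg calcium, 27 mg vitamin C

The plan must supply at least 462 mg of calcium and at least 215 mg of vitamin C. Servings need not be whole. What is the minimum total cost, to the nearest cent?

$3.07

For a min-cost LP with two ≥-constraints, a basic feasible solution has at most two positive variables.
carrots only: max(462/35, 215/10) = 21.5 servings → $9.68.
kale only: max(462/133, 215/106) = 3.474 servings → $3.13.
sweet potato only: max(462/56, 215/17) = 12.65 servings → $7.59.
spinach only: max(462/91, 215/27) = 7.963 servings → $4.78.
carrots + kale with both tight: 8.562 servings and 1.221 servings → $4.95.
carrots + sweet potato: intersection lies outside the first quadrant.
carrots + spinach: intersection lies outside the first quadrant.
kale + sweet potato with both tight: 1.139 servings and 5.545 servings → $4.35.
kale + spinach with both tight: 1.171 servings and 3.365 servings → $3.07.
sweet potato + spinach: intersection lies outside the first quadrant.
Cheapest feasible corner: $3.07.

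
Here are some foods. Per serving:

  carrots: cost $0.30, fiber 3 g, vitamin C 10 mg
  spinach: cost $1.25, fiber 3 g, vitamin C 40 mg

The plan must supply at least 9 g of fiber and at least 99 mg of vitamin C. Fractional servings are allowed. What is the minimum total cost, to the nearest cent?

$2.97

At the optimum either one food covers both requirements or two foods hit both targets exactly; no other combination can be cheaper.
carrots only: max(9/3, 99/10) = 9.9 servings → $2.97.
spinach only: max(9/3, 99/40) = 3 servings → $3.75.
carrots + spinach with both tight: 0.7 servings and 2.3 servings → $3.08.
Cheapest feasible corner: $2.97.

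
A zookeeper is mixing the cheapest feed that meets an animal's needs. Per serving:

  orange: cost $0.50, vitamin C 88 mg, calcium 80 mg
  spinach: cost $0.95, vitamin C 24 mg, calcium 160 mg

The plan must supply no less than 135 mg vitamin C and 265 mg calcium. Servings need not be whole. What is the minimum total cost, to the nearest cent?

Two binding constraints pin down two serving amounts, so the optimal mix uses at most two foods. The candidates are each food alone (scaled to the tighter of vitamin C/calcium) and each pair with both constraints tight.
orange only: max(135/88, 265/80) = 3.312 servings → $1.66.
spinach only: max(135/24, 265/160) = 5.625 servings → $5.34.
orange + spinach with both tight: 1.253 servings and 1.03 servings → $1.60.
So the least-cost plan costs $1.60.

$1.60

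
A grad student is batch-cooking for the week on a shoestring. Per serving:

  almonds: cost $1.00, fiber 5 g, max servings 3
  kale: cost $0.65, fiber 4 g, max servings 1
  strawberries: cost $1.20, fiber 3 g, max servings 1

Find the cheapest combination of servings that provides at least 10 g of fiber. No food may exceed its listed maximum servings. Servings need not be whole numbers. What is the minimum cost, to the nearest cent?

Cost per g of fiber: kale $0.1625, almonds $0.2000, strawberries $0.4000.
Take 1 serving of kale: +4.0 g fiber for $0.65 (total $0.65, still need 6.0 g).
Take 1.2 servings of almonds: +6.0 g fiber for $1.20 (total $1.85, still need 0.0 g).
Greedy by cheapest-per-g is optimal for a single linear constraint, so the minimum cost is $1.85.

$1.85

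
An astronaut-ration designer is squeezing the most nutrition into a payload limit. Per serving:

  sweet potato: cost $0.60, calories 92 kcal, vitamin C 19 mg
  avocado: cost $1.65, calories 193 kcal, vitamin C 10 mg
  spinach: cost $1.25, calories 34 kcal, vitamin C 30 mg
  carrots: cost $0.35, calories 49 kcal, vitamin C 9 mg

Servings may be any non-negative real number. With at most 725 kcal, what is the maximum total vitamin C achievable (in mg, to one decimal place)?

639.7 mg

Vitamin C per kcal: spinach 0.8824, sweet potato 0.2065, carrots 0.1837, avocado 0.05181.
With no serving limits, spend the whole calories allowance on spinach: 725 kcal / 34 kcal × 30 mg = 639.7 mg.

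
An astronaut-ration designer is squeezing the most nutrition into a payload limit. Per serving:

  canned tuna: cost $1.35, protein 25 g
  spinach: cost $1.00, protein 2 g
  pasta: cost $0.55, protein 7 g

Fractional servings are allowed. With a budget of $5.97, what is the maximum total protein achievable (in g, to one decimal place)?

110.6 g

Protein per dollar: canned tuna 18.52, pasta 12.73, spinach 2.
With no serving limits, spend the whole cost allowance on canned tuna: $5.97 / $1.35 × 25 g = 110.6 g.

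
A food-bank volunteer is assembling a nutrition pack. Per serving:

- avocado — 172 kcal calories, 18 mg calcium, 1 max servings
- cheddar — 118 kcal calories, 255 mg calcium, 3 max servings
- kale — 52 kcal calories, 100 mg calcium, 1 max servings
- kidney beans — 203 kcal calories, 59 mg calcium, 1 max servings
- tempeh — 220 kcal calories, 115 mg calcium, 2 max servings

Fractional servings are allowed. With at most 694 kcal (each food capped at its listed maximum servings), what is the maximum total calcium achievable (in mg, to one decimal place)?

1015.5 mg

Calcium per kcal: cheddar 2.161, kale 1.923, tempeh 0.5227, kidney beans 0.2906, avocado 0.1047.
Take 3 servings of cheddar: uses 354 kcal, +765.0 mg calcium (running total 765.0 mg).
Take 1 serving of kale: uses 52 kcal, +100.0 mg calcium (running total 865.0 mg).
Take 1.309 servings of tempeh: uses 288 kcal, +150.5 mg calcium (running total 1015.5 mg).
Filling greedily by calcium-per-kcal is optimal for one linear limit, giving 1015.5 mg.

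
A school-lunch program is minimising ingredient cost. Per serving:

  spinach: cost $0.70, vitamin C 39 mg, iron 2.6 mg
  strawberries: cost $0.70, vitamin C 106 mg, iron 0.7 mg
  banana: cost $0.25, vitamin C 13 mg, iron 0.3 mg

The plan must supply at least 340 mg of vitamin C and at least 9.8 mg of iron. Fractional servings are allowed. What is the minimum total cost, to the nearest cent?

Compare the cost at each extreme point of the feasible region.
spinach only: max(340/39, 9.8/2.6) = 8.718 servings → $6.10.
strawberries only: max(340/106, 9.8/0.7) = 14 servings → $9.80.
banana only: max(340/13, 9.8/0.3) = 32.67 servings → $8.17.
spinach + strawberries with both tight: 3.225 servings and 2.021 servings → $3.67.
spinach + banana with both tight: 1.149 servings and 22.71 servings → $6.48.
strawberries + banana: the both-tight solution has a negative serving — not a feasible corner.
So the least-cost plan costs $3.67.

$3.67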